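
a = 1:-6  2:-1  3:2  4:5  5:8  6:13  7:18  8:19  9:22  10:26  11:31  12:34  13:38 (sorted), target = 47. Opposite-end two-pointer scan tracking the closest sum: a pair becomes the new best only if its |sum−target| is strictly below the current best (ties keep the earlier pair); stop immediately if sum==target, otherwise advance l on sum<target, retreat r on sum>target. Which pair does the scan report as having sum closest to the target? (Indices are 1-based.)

[1,13] -6+38=32 d=15 * → l++
[2,13] -1+38=37 d=10 * → l++
[3,13] 2+38=40 d=7 * → l++
[4,13] 5+38=43 d=4 * → l++
[5,13] 8+38=46 d=1 * → l++
[6,13] 13+38=51 d=4 → r--
[6,12] 13+34=47 d=0 * → stop

pair (13, 34) with sum 47 (|Δ|=0)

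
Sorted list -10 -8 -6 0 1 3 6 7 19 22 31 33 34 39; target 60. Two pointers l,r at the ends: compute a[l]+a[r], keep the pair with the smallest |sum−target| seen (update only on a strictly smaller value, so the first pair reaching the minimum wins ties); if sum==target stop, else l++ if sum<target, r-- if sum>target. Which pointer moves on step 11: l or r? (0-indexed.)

l

l=0 r=13: -10+39=29 d=31 *, l++
l=1 r=13: -8+39=31 d=29 *, l++
l=2 r=13: -6+39=33 d=27 *, l++
l=3 r=13: 0+39=39 d=21 *, l++
l=4 r=13: 1+39=40 d=20 *, l++
l=5 r=13: 3+39=42 d=18 *, l++
l=6 r=13: 6+39=45 d=15 *, l++
l=7 r=13: 7+39=46 d=14 *, l++
l=8 r=13: 19+39=58 d=2 *, l++
l=9 r=13: 22+39=61 d=1 *, r--
l=9 r=12: 22+34=56 d=4, l++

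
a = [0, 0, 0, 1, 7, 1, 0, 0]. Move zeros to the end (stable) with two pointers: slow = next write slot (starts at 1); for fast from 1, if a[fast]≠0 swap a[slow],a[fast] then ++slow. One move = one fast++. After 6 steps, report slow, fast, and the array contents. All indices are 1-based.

slow=4, fast=7, a=[1, 7, 1, 0, 0, 0, 0, 0]

(s=1,f=1) a[fast]=0 → fast++
(s=1,f=2) a[fast]=0 → fast++
(s=1,f=3) a[fast]=0 → fast++
(s=1,f=4) a[fast]=1≠0 swap→a[1]=1 → slow++,fast++
(s=2,f=5) a[fast]=7≠0 swap→a[2]=7 → slow++,fast++
(s=3,f=6) a[fast]=1≠0 swap→a[3]=1 → slow++,fast++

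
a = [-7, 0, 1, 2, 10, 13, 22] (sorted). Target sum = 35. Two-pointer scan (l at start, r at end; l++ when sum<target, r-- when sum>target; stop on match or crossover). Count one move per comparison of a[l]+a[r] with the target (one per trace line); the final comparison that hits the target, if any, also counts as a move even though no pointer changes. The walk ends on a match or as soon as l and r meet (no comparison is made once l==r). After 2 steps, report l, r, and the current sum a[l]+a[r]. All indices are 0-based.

l=0 r=6: -7+22=15 <35, l++
l=1 r=6: 0+22=22 <35, l++

l=2, r=6, sum=23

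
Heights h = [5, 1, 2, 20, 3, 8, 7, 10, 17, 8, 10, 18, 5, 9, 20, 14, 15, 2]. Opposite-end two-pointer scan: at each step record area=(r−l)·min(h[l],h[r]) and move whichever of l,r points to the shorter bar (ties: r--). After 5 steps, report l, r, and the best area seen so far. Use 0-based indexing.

l=0 r=17: min(5,2)*17=34 best=34 *, r--
l=0 r=16: min(5,15)*16=80 best=80 *, l++
l=1 r=16: min(1,15)*15=15 best=80, l++
l=2 r=16: min(2,15)*14=28 best=80, l++
l=3 r=16: min(20,15)*13=195 best=195 *, r--

l=3, r=15, best area=195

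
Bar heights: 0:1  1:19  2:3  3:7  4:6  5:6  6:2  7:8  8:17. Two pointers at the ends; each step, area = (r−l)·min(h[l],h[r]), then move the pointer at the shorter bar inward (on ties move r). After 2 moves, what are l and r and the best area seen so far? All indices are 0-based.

l=0 r=8: min(1,17)*8=8 best=8 *, l++
l=1 r=8: min(19,17)*7=119 best=119 *, r--

l=1, r=7, best area=119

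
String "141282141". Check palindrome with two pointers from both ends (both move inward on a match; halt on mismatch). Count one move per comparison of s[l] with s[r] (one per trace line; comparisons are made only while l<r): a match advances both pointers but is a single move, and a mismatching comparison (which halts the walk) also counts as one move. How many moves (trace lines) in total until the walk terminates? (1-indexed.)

4 moves

l=1 r=9: '1'=='1', l++,r--
l=2 r=8: '4'=='4', l++,r--
l=3 r=7: '1'=='1', l++,r--
l=4 r=6: '2'=='2', l++,r--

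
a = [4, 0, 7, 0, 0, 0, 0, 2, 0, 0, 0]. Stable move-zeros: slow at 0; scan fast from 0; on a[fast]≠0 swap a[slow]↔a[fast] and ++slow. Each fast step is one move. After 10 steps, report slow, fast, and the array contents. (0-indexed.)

slow=3, fast=10, a=[4, 7, 2, 0, 0, 0, 0, 0, 0, 0, 0]

(s=0,f=0) a[fast]=4≠0 swap→a[0]=4 → slow++,fast++
(s=1,f=1) a[fast]=0 → fast++
(s=1,f=2) a[fast]=7≠0 swap→a[1]=7 → slow++,fast++
(s=2,f=3) a[fast]=0 → fast++
(s=2,f=4) a[fast]=0 → fast++
(s=2,f=5) a[fast]=0 → fast++
(s=2,f=6) a[fast]=0 → fast++
(s=2,f=7) a[fast]=2≠0 swap→a[2]=2 → slow++,fast++
(s=3,f=8) a[fast]=0 → fast++
(s=3,f=9) a[fast]=0 → fast++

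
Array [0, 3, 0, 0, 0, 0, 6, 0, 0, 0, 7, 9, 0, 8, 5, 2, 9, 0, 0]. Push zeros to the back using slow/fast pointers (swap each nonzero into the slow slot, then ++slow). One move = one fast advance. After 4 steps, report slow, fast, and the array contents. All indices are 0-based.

slow=1, fast=4, a=[3, 0, 0, 0, 0, 0, 6, 0, 0, 0, 7, 9, 0, 8, 5, 2, 9, 0, 0]

slow=0 fast=0: a[fast]=0, fast++
slow=0 fast=1: a[fast]=3≠0 swap→a[0]=3, slow++,fast++
slow=1 fast=2: a[fast]=0, fast++
slow=1 fast=3: a[fast]=0, fast++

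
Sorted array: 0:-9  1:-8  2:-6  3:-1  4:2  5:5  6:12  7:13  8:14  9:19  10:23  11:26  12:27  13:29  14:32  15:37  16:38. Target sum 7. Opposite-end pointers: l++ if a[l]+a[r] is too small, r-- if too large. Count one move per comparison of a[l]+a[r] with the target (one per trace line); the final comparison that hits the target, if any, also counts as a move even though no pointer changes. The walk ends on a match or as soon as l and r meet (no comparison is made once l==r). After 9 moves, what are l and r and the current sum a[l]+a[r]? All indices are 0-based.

l=0 r=16: -9+38=29 >7, r--
l=0 r=15: -9+37=28 >7, r--
l=0 r=14: -9+32=23 >7, r--
l=0 r=13: -9+29=20 >7, r--
l=0 r=12: -9+27=18 >7, r--
l=0 r=11: -9+26=17 >7, r--
l=0 r=10: -9+23=14 >7, r--
l=0 r=9: -9+19=10 >7, r--
l=0 r=8: -9+14=5 <7, l++

l=1, r=8, sum=6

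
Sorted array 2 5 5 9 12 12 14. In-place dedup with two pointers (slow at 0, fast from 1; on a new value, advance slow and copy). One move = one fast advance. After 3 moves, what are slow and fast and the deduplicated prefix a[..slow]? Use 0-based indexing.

(s=0,f=1) a[fast]=5≠a[slow]=2 write a[1]=5 → slow++,fast++
(s=1,f=2) a[fast]=5=a[slow] dup → fast++
(s=1,f=3) a[fast]=9≠a[slow]=5 write a[2]=9 → slow++,fast++

slow=2, fast=4, prefix=[2, 5, 9]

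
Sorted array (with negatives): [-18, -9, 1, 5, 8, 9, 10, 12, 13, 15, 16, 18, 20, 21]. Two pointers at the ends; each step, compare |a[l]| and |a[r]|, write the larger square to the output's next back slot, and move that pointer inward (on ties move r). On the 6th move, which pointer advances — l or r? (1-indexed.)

r

l=1 r=14: |-18|<=|21| out[14]=441, r--
l=1 r=13: |-18|<=|20| out[13]=400, r--
l=1 r=12: |-18|<=|18| out[12]=324, r--
l=1 r=11: |-18|>|16| out[11]=324, l++
l=2 r=11: |-9|<=|16| out[10]=256, r--
l=2 r=10: |-9|<=|15| out[9]=225, r--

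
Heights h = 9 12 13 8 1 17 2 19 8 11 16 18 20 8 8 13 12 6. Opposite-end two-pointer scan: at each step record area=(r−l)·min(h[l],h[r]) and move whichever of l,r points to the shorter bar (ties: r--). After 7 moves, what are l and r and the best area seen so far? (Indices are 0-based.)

[0,17] min(9,6)*17=102 best=102 * → r--
[0,16] min(9,12)*16=144 best=144 * → l++
[1,16] min(12,12)*15=180 best=180 * → r--
[1,15] min(12,13)*14=168 best=180 → l++
[2,15] min(13,13)*13=169 best=180 → r--
[2,14] min(13,8)*12=96 best=180 → r--
[2,13] min(13,8)*11=88 best=180 → r--

l=2, r=12, best area=180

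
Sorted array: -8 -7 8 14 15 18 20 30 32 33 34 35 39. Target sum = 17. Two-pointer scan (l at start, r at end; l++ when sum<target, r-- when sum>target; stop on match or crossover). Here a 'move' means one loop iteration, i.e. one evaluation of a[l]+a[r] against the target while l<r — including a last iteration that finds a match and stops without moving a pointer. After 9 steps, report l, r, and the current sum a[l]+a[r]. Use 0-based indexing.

l=2, r=5, sum=26

[0,12] -8+39=31 >17 → r--
[0,11] -8+35=27 >17 → r--
[0,10] -8+34=26 >17 → r--
[0,9] -8+33=25 >17 → r--
[0,8] -8+32=24 >17 → r--
[0,7] -8+30=22 >17 → r--
[0,6] -8+20=12 <17 → l++
[1,6] -7+20=13 <17 → l++
[2,6] 8+20=28 >17 → r--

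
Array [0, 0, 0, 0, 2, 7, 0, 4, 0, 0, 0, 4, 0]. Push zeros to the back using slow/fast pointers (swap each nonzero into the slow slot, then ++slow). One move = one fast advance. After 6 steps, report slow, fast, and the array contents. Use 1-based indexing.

slow=3, fast=7, a=[2, 7, 0, 0, 0, 0, 0, 4, 0, 0, 0, 4, 0]

slow=1 fast=1: a[fast]=0, fast++
slow=1 fast=2: a[fast]=0, fast++
slow=1 fast=3: a[fast]=0, fast++
slow=1 fast=4: a[fast]=0, fast++
slow=1 fast=5: a[fast]=2≠0 swap→a[1]=2, slow++,fast++
slow=2 fast=6: a[fast]=7≠0 swap→a[2]=7, slow++,fast++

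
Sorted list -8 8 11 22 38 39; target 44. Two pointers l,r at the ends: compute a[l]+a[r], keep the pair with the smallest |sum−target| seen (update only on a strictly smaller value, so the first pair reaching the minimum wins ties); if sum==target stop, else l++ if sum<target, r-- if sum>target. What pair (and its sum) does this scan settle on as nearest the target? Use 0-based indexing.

l=0 r=5: -8+39=31 d=13 *, l++
l=1 r=5: 8+39=47 d=3 *, r--
l=1 r=4: 8+38=46 d=2 *, r--
l=1 r=3: 8+22=30 d=14, l++
l=2 r=3: 11+22=33 d=11, l++

pair (8, 38) with sum 46 (|Δ|=2)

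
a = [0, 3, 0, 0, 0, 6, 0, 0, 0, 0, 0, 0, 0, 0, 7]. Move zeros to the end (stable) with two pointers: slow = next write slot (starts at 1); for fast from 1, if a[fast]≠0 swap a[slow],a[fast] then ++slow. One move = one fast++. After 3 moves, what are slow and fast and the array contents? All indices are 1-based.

slow=1 fast=1: a[fast]=0, fast++
slow=1 fast=2: a[fast]=3≠0 swap→a[1]=3, slow++,fast++
slow=2 fast=3: a[fast]=0, fast++

slow=2, fast=4, a=[3, 0, 0, 0, 0, 6, 0, 0, 0, 0, 0, 0, 0, 0, 7]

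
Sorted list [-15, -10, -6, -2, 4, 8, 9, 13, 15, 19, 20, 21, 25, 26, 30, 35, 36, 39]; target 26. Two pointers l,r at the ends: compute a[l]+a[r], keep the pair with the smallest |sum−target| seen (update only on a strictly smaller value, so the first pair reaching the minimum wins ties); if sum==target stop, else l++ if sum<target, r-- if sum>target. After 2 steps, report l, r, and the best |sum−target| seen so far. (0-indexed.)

l=1, r=16, best |Δ|=2

[0,17] -15+39=24 d=2 * → l++
[1,17] -10+39=29 d=3 → r--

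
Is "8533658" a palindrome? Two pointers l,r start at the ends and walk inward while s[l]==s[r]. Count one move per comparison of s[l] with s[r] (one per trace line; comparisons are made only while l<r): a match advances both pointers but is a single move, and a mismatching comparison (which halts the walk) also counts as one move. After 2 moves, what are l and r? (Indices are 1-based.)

l=1 r=7: '8'=='8', l++,r--
l=2 r=6: '5'=='5', l++,r--

l=3, r=5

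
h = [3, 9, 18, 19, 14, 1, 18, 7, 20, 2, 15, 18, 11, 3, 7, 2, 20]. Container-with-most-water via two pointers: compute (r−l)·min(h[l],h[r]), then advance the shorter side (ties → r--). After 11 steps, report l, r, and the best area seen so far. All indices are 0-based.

l=0 r=16: min(3,20)*16=48 best=48 *, l++
l=1 r=16: min(9,20)*15=135 best=135 *, l++
l=2 r=16: min(18,20)*14=252 best=252 *, l++
l=3 r=16: min(19,20)*13=247 best=252, l++
l=4 r=16: min(14,20)*12=168 best=252, l++
l=5 r=16: min(1,20)*11=11 best=252, l++
l=6 r=16: min(18,20)*10=180 best=252, l++
l=7 r=16: min(7,20)*9=63 best=252, l++
l=8 r=16: min(20,20)*8=160 best=252, r--
l=8 r=15: min(20,2)*7=14 best=252, r--
l=8 r=14: min(20,7)*6=42 best=252, r--

l=8, r=13, best area=252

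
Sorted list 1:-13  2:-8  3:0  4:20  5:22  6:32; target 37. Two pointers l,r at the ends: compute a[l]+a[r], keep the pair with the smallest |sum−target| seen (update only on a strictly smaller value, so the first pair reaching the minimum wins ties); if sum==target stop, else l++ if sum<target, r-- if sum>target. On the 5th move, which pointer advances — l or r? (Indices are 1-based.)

r

l=1 r=6: -13+32=19 d=18 *, l++
l=2 r=6: -8+32=24 d=13 *, l++
l=3 r=6: 0+32=32 d=5 *, l++
l=4 r=6: 20+32=52 d=15, r--
l=4 r=5: 20+22=42 d=5, r--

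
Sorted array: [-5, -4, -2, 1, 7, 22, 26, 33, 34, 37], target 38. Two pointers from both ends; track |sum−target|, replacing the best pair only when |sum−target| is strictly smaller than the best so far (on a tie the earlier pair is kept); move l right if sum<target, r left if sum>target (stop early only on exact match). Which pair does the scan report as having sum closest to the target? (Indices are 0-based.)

pair (1, 37) with sum 38 (|Δ|=0)

[0,9] -5+37=32 d=6 * → l++
[1,9] -4+37=33 d=5 * → l++
[2,9] -2+37=35 d=3 * → l++
[3,9] 1+37=38 d=0 * → stop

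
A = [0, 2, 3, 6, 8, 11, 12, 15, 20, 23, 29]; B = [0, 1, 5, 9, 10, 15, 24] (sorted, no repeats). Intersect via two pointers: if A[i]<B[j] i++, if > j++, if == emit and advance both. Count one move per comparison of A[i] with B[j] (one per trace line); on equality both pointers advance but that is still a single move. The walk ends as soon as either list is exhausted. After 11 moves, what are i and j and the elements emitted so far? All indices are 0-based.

i=7, j=5, emitted=[0]

[i=0,j=0] 0==0 emit → i++,j++
[i=1,j=1] 2>1 → j++
[i=1,j=2] 2<5 → i++
[i=2,j=2] 3<5 → i++
[i=3,j=2] 6>5 → j++
[i=3,j=3] 6<9 → i++
[i=4,j=3] 8<9 → i++
[i=5,j=3] 11>9 → j++
[i=5,j=4] 11>10 → j++
[i=5,j=5] 11<15 → i++
[i=6,j=5] 12<15 → i++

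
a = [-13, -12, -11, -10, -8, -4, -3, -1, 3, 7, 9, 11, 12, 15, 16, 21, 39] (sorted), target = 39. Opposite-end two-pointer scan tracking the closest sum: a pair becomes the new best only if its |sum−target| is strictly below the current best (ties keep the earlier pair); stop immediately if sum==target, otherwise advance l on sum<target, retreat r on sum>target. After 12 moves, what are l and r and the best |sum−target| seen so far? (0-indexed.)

l=11, r=15, best |Δ|=1

[0,16] -13+39=26 d=13 * → l++
[1,16] -12+39=27 d=12 * → l++
[2,16] -11+39=28 d=11 * → l++
[3,16] -10+39=29 d=10 * → l++
[4,16] -8+39=31 d=8 * → l++
[5,16] -4+39=35 d=4 * → l++
[6,16] -3+39=36 d=3 * → l++
[7,16] -1+39=38 d=1 * → l++
[8,16] 3+39=42 d=3 → r--
[8,15] 3+21=24 d=15 → l++
[9,15] 7+21=28 d=11 → l++
[10,15] 9+21=30 d=9 → l++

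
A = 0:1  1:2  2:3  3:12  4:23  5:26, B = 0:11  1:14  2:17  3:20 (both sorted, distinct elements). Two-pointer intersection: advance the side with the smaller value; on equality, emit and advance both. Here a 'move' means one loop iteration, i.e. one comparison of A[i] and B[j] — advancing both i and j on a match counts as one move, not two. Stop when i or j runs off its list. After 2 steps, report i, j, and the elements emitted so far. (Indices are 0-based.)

i=2, j=0, emitted=[]

[i=0,j=0] 1<11 → i++
[i=1,j=0] 2<11 → i++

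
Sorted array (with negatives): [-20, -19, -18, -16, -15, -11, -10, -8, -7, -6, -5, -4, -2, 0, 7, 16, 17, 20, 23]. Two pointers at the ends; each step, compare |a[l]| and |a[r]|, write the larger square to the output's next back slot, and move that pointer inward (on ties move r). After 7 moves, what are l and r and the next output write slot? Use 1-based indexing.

l=4, r=15, next write slot=12

l=1 r=19: |-20|<=|23| out[19]=529, r--
l=1 r=18: |-20|<=|20| out[18]=400, r--
l=1 r=17: |-20|>|17| out[17]=400, l++
l=2 r=17: |-19|>|17| out[16]=361, l++
l=3 r=17: |-18|>|17| out[15]=324, l++
l=4 r=17: |-16|<=|17| out[14]=289, r--
l=4 r=16: |-16|<=|16| out[13]=256, r--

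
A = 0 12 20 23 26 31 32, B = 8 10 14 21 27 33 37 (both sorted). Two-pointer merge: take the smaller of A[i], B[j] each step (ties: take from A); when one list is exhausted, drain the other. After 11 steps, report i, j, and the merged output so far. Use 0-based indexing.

i=6, j=5, merged so far=[0, 8, 10, 12, 14, 20, 21, 23, 26, 27, 31]

i=0 j=0: A[i]=0<=B[j]=8 take 0, i++
i=1 j=0: A[i]=12>B[j]=8 take 8, j++
i=1 j=1: A[i]=12>B[j]=10 take 10, j++
i=1 j=2: A[i]=12<=B[j]=14 take 12, i++
i=2 j=2: A[i]=20>B[j]=14 take 14, j++
i=2 j=3: A[i]=20<=B[j]=21 take 20, i++
i=3 j=3: A[i]=23>B[j]=21 take 21, j++
i=3 j=4: A[i]=23<=B[j]=27 take 23, i++
i=4 j=4: A[i]=26<=B[j]=27 take 26, i++
i=5 j=4: A[i]=31>B[j]=27 take 27, j++
i=5 j=5: A[i]=31<=B[j]=33 take 31, i++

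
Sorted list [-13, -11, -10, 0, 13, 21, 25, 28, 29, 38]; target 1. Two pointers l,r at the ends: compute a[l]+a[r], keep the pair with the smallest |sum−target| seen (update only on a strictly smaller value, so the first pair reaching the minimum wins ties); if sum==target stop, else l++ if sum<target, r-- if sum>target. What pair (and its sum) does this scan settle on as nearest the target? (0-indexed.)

pair (-13, 13) with sum 0 (|Δ|=1)

l=0 r=9: -13+38=25 d=24 *, r--
l=0 r=8: -13+29=16 d=15 *, r--
l=0 r=7: -13+28=15 d=14 *, r--
l=0 r=6: -13+25=12 d=11 *, r--
l=0 r=5: -13+21=8 d=7 *, r--
l=0 r=4: -13+13=0 d=1 *, l++
l=1 r=4: -11+13=2 d=1, r--
l=1 r=3: -11+0=-11 d=12, l++
l=2 r=3: -10+0=-10 d=11, l++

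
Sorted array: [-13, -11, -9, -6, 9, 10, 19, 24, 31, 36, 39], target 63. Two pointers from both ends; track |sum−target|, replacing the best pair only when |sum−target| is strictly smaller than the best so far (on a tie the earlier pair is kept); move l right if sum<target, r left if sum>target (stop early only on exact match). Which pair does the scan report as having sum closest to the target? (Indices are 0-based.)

[0,10] -13+39=26 d=37 * → l++
[1,10] -11+39=28 d=35 * → l++
[2,10] -9+39=30 d=33 * → l++
[3,10] -6+39=33 d=30 * → l++
[4,10] 9+39=48 d=15 * → l++
[5,10] 10+39=49 d=14 * → l++
[6,10] 19+39=58 d=5 * → l++
[7,10] 24+39=63 d=0 * → stop

pair (24, 39) with sum 63 (|Δ|=0)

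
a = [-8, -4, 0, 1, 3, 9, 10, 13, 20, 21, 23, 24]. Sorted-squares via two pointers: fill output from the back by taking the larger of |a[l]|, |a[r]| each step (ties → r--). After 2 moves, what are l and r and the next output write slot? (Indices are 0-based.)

l=0, r=9, next write slot=9

[0,11] |-8|<=|24| out[11]=576 → r--
[0,10] |-8|<=|23| out[10]=529 → r--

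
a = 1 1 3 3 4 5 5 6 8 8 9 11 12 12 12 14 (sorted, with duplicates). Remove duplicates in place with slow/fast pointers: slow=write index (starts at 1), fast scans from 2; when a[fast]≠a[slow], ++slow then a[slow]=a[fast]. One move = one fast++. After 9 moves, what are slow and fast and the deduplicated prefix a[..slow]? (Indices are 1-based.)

slow=6, fast=11, prefix=[1, 3, 4, 5, 6, 8]

slow=1 fast=2: a[fast]=1=a[slow] dup, fast++
slow=1 fast=3: a[fast]=3≠a[slow]=1 write a[2]=3, slow++,fast++
slow=2 fast=4: a[fast]=3=a[slow] dup, fast++
slow=2 fast=5: a[fast]=4≠a[slow]=3 write a[3]=4, slow++,fast++
slow=3 fast=6: a[fast]=5≠a[slow]=4 write a[4]=5, slow++,fast++
slow=4 fast=7: a[fast]=5=a[slow] dup, fast++
slow=4 fast=8: a[fast]=6≠a[slow]=5 write a[5]=6, slow++,fast++
slow=5 fast=9: a[fast]=8≠a[slow]=6 write a[6]=8, slow++,fast++
slow=6 fast=10: a[fast]=8=a[slow] dup, fast++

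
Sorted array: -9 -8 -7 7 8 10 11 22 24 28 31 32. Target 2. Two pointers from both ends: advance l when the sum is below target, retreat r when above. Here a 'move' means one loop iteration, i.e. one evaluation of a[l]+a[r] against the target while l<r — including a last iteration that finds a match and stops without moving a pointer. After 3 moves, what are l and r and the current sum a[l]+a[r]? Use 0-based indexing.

[0,11] -9+32=23 >2 → r--
[0,10] -9+31=22 >2 → r--
[0,9] -9+28=19 >2 → r--

l=0, r=8, sum=15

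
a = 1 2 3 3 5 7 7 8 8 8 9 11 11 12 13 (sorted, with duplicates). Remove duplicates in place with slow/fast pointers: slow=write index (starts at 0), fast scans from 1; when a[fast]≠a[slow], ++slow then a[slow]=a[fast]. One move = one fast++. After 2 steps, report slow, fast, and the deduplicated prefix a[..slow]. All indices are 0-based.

slow=2, fast=3, prefix=[1, 2, 3]

slow=0 fast=1: a[fast]=2≠a[slow]=1 write a[1]=2, slow++,fast++
slow=1 fast=2: a[fast]=3≠a[slow]=2 write a[2]=3, slow++,fast++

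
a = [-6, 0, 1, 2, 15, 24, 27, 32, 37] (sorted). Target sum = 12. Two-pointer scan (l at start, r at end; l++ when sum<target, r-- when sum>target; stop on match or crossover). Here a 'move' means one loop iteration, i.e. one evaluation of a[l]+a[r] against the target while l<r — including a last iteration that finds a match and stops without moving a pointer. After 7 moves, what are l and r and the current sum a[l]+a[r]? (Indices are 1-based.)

[1,9] -6+37=31 >12 → r--
[1,8] -6+32=26 >12 → r--
[1,7] -6+27=21 >12 → r--
[1,6] -6+24=18 >12 → r--
[1,5] -6+15=9 <12 → l++
[2,5] 0+15=15 >12 → r--
[2,4] 0+2=2 <12 → l++

l=3, r=4, sum=3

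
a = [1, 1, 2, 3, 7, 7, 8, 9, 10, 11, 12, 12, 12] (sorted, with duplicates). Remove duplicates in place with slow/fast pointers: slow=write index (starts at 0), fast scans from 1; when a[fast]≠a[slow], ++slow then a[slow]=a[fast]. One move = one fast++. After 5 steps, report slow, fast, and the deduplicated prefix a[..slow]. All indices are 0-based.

slow=3, fast=6, prefix=[1, 2, 3, 7]

(s=0,f=1) a[fast]=1=a[slow] dup → fast++
(s=0,f=2) a[fast]=2≠a[slow]=1 write a[1]=2 → slow++,fast++
(s=1,f=3) a[fast]=3≠a[slow]=2 write a[2]=3 → slow++,fast++
(s=2,f=4) a[fast]=7≠a[slow]=3 write a[3]=7 → slow++,fast++
(s=3,f=5) a[fast]=7=a[slow] dup → fast++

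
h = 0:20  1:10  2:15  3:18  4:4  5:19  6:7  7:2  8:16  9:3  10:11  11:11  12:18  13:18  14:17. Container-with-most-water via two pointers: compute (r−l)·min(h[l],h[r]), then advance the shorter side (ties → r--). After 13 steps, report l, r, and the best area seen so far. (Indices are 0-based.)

l=0, r=1, best area=238

l=0 r=14: min(20,17)*14=238 best=238 *, r--
l=0 r=13: min(20,18)*13=234 best=238, r--
l=0 r=12: min(20,18)*12=216 best=238, r--
l=0 r=11: min(20,11)*11=121 best=238, r--
l=0 r=10: min(20,11)*10=110 best=238, r--
l=0 r=9: min(20,3)*9=27 best=238, r--
l=0 r=8: min(20,16)*8=128 best=238, r--
l=0 r=7: min(20,2)*7=14 best=238, r--
l=0 r=6: min(20,7)*6=42 best=238, r--
l=0 r=5: min(20,19)*5=95 best=238, r--
l=0 r=4: min(20,4)*4=16 best=238, r--
l=0 r=3: min(20,18)*3=54 best=238, r--
l=0 r=2: min(20,15)*2=30 best=238, r--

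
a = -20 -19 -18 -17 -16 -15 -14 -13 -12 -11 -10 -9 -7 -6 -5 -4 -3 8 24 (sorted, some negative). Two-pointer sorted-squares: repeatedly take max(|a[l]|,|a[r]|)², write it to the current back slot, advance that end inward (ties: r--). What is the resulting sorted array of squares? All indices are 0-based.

[9, 16, 25, 36, 49, 64, 81, 100, 121, 144, 169, 196, 225, 256, 289, 324, 361, 400, 576]

[0,18] |-20|<=|24| out[18]=576 → r--
[0,17] |-20|>|8| out[17]=400 → l++
[1,17] |-19|>|8| out[16]=361 → l++
[2,17] |-18|>|8| out[15]=324 → l++
[3,17] |-17|>|8| out[14]=289 → l++
[4,17] |-16|>|8| out[13]=256 → l++
[5,17] |-15|>|8| out[12]=225 → l++
[6,17] |-14|>|8| out[11]=196 → l++
[7,17] |-13|>|8| out[10]=169 → l++
[8,17] |-12|>|8| out[9]=144 → l++
[9,17] |-11|>|8| out[8]=121 → l++
[10,17] |-10|>|8| out[7]=100 → l++
[11,17] |-9|>|8| out[6]=81 → l++
[12,17] |-7|<=|8| out[5]=64 → r--
[12,16] |-7|>|-3| out[4]=49 → l++
[13,16] |-6|>|-3| out[3]=36 → l++
[14,16] |-5|>|-3| out[2]=25 → l++
[15,16] |-4|>|-3| out[1]=16 → l++
[16,16] |-3|<=|-3| out[0]=9 → r--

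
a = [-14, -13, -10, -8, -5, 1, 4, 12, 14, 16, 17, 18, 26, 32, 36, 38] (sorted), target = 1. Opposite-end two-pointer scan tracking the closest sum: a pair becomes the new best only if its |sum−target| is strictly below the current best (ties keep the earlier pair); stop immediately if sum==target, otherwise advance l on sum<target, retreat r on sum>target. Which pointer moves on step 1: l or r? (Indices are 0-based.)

r

l=0 r=15: -14+38=24 d=23 *, r--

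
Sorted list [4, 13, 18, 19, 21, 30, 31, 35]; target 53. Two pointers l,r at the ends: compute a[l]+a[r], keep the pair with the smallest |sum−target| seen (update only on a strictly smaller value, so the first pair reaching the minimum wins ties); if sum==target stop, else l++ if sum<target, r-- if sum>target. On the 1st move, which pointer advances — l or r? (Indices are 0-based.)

l

l=0 r=7: 4+35=39 d=14 *, l++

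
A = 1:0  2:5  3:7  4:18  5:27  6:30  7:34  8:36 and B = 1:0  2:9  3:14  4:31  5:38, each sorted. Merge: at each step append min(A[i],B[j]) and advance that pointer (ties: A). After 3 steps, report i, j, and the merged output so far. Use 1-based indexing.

i=3, j=2, merged so far=[0, 0, 5]

i=1 j=1: A[i]=0<=B[j]=0 take 0, i++
i=2 j=1: A[i]=5>B[j]=0 take 0, j++
i=2 j=2: A[i]=5<=B[j]=9 take 5, i++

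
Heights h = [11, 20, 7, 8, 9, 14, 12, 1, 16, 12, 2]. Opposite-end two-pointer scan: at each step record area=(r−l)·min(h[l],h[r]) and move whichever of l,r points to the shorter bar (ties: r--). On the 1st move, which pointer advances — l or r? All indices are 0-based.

r

[0,10] min(11,2)*10=20 best=20 * → r--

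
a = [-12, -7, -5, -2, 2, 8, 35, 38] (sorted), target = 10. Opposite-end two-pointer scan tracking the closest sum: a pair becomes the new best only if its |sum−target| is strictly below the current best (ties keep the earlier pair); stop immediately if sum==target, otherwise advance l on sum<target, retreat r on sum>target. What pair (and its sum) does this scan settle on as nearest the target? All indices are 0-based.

[0,7] -12+38=26 d=16 * → r--
[0,6] -12+35=23 d=13 * → r--
[0,5] -12+8=-4 d=14 → l++
[1,5] -7+8=1 d=9 * → l++
[2,5] -5+8=3 d=7 * → l++
[3,5] -2+8=6 d=4 * → l++
[4,5] 2+8=10 d=0 * → stop

pair (2, 8) with sum 10 (|Δ|=0)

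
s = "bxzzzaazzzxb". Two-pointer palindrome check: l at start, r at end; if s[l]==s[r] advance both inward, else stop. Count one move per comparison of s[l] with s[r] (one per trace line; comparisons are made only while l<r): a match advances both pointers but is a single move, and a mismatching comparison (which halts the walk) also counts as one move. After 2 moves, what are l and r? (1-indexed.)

[1,12] 'b'=='b' → l++,r--
[2,11] 'x'=='x' → l++,r--

l=3, r=10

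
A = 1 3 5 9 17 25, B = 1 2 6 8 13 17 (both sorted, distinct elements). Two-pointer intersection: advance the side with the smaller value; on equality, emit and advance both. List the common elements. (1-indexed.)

[i=1,j=1] 1==1 emit → i++,j++
[i=2,j=2] 3>2 → j++
[i=2,j=3] 3<6 → i++
[i=3,j=3] 5<6 → i++
[i=4,j=3] 9>6 → j++
[i=4,j=4] 9>8 → j++
[i=4,j=5] 9<13 → i++
[i=5,j=5] 17>13 → j++
[i=5,j=6] 17==17 emit → i++,j++

intersection = [1, 17]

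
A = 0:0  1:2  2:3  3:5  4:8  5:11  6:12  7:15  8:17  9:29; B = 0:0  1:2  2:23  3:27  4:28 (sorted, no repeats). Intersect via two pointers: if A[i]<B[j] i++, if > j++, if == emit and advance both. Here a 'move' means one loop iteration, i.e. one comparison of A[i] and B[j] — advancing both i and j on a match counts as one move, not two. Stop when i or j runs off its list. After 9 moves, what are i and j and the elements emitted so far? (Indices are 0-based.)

i=9, j=2, emitted=[0, 2]

[i=0,j=0] 0==0 emit → i++,j++
[i=1,j=1] 2==2 emit → i++,j++
[i=2,j=2] 3<23 → i++
[i=3,j=2] 5<23 → i++
[i=4,j=2] 8<23 → i++
[i=5,j=2] 11<23 → i++
[i=6,j=2] 12<23 → i++
[i=7,j=2] 15<23 → i++
[i=8,j=2] 17<23 → i++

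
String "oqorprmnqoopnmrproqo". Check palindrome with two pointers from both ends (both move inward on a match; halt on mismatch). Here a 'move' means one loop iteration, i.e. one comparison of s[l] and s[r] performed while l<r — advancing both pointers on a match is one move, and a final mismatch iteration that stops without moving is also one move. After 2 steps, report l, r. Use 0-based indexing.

l=2, r=17

l=0 r=19: 'o'=='o', l++,r--
l=1 r=18: 'q'=='q', l++,r--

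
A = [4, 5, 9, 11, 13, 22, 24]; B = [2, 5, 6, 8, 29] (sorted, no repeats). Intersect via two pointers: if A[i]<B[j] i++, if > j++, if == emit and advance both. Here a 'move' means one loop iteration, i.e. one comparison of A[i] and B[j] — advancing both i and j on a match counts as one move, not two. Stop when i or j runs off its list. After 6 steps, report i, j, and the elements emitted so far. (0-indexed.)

[i=0,j=0] 4>2 → j++
[i=0,j=1] 4<5 → i++
[i=1,j=1] 5==5 emit → i++,j++
[i=2,j=2] 9>6 → j++
[i=2,j=3] 9>8 → j++
[i=2,j=4] 9<29 → i++

i=3, j=4, emitted=[5]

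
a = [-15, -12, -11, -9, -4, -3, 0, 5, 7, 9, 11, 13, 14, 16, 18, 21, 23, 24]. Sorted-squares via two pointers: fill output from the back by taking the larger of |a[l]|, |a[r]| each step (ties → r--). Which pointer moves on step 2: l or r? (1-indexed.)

r

l=1 r=18: |-15|<=|24| out[18]=576, r--
l=1 r=17: |-15|<=|23| out[17]=529, r--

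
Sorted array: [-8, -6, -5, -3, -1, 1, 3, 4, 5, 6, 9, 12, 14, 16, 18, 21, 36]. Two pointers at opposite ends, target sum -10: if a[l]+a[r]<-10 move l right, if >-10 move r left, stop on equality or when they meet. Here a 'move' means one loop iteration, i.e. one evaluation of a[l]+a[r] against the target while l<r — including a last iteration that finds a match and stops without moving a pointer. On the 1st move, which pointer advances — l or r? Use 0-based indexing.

r

[0,16] -8+36=28 >-10 → r--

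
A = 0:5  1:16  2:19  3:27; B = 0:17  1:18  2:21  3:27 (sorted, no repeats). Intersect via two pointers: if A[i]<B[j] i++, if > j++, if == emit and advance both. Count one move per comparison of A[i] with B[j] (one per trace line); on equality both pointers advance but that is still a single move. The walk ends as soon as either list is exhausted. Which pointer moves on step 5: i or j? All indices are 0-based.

[i=0,j=0] 5<17 → i++
[i=1,j=0] 16<17 → i++
[i=2,j=0] 19>17 → j++
[i=2,j=1] 19>18 → j++
[i=2,j=2] 19<21 → i++

i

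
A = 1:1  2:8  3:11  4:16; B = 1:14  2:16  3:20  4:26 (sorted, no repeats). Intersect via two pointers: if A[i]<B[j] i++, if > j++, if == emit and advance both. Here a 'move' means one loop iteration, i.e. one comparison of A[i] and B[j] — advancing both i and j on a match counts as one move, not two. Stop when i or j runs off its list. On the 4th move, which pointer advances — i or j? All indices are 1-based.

j

[i=1,j=1] 1<14 → i++
[i=2,j=1] 8<14 → i++
[i=3,j=1] 11<14 → i++
[i=4,j=1] 16>14 → j++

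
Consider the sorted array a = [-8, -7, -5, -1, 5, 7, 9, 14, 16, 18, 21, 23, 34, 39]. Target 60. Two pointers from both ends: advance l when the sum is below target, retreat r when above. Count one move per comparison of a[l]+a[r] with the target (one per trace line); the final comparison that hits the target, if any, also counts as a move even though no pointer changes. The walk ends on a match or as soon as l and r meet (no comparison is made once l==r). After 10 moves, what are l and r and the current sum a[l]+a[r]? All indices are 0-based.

l=0 r=13: -8+39=31 <60, l++
l=1 r=13: -7+39=32 <60, l++
l=2 r=13: -5+39=34 <60, l++
l=3 r=13: -1+39=38 <60, l++
l=4 r=13: 5+39=44 <60, l++
l=5 r=13: 7+39=46 <60, l++
l=6 r=13: 9+39=48 <60, l++
l=7 r=13: 14+39=53 <60, l++
l=8 r=13: 16+39=55 <60, l++
l=9 r=13: 18+39=57 <60, l++

l=10, r=13, sum=60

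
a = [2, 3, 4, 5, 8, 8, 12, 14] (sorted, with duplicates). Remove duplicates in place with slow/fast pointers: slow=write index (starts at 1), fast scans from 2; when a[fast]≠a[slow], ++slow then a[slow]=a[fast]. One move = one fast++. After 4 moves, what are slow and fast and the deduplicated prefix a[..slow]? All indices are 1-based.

slow=5, fast=6, prefix=[2, 3, 4, 5, 8]

slow=1 fast=2: a[fast]=3≠a[slow]=2 write a[2]=3, slow++,fast++
slow=2 fast=3: a[fast]=4≠a[slow]=3 write a[3]=4, slow++,fast++
slow=3 fast=4: a[fast]=5≠a[slow]=4 write a[4]=5, slow++,fast++
slow=4 fast=5: a[fast]=8≠a[slow]=5 write a[5]=8, slow++,fast++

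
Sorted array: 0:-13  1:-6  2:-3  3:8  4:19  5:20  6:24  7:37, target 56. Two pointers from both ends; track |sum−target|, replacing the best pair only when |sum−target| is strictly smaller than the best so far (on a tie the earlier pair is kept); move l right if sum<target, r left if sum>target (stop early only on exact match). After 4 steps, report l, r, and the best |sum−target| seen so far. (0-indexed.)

l=0 r=7: -13+37=24 d=32 *, l++
l=1 r=7: -6+37=31 d=25 *, l++
l=2 r=7: -3+37=34 d=22 *, l++
l=3 r=7: 8+37=45 d=11 *, l++

l=4, r=7, best |Δ|=11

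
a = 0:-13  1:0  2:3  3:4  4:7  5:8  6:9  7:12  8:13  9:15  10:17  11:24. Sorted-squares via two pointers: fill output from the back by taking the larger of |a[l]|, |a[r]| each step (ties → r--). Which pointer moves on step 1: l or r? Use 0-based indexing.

[0,11] |-13|<=|24| out[11]=576 → r--

r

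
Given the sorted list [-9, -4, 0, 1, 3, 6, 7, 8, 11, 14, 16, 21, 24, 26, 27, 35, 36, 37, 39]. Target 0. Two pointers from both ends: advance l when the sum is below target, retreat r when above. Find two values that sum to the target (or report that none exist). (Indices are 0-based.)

[0,18] -9+39=30 >0 → r--
[0,17] -9+37=28 >0 → r--
[0,16] -9+36=27 >0 → r--
[0,15] -9+35=26 >0 → r--
[0,14] -9+27=18 >0 → r--
[0,13] -9+26=17 >0 → r--
[0,12] -9+24=15 >0 → r--
[0,11] -9+21=12 >0 → r--
[0,10] -9+16=7 >0 → r--
[0,9] -9+14=5 >0 → r--
[0,8] -9+11=2 >0 → r--
[0,7] -9+8=-1 <0 → l++
[1,7] -4+8=4 >0 → r--
[1,6] -4+7=3 >0 → r--
[1,5] -4+6=2 >0 → r--
[1,4] -4+3=-1 <0 → l++
[2,4] 0+3=3 >0 → r--
[2,3] 0+1=1 >0 → r--

no pair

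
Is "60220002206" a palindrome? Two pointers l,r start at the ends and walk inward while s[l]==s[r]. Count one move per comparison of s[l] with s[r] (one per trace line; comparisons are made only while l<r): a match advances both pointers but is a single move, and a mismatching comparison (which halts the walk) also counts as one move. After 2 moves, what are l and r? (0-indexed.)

l=0 r=10: '6'=='6', l++,r--
l=1 r=9: '0'=='0', l++,r--

l=2, r=8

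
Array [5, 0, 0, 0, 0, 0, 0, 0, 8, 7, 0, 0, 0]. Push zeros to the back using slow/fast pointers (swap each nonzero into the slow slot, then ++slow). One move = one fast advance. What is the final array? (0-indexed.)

(s=0,f=0) a[fast]=5≠0 swap→a[0]=5 → slow++,fast++
(s=1,f=1) a[fast]=0 → fast++
(s=1,f=2) a[fast]=0 → fast++
(s=1,f=3) a[fast]=0 → fast++
(s=1,f=4) a[fast]=0 → fast++
(s=1,f=5) a[fast]=0 → fast++
(s=1,f=6) a[fast]=0 → fast++
(s=1,f=7) a[fast]=0 → fast++
(s=1,f=8) a[fast]=8≠0 swap→a[1]=8 → slow++,fast++
(s=2,f=9) a[fast]=7≠0 swap→a[2]=7 → slow++,fast++
(s=3,f=10) a[fast]=0 → fast++
(s=3,f=11) a[fast]=0 → fast++
(s=3,f=12) a[fast]=0 → fast++

[5, 8, 7, 0, 0, 0, 0, 0, 0, 0, 0, 0, 0]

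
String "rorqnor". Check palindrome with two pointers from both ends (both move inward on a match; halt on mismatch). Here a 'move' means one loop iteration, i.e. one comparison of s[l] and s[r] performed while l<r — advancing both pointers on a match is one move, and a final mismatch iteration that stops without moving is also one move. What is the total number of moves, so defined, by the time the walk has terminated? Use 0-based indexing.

3 moves

[0,6] 'r'=='r' → l++,r--
[1,5] 'o'=='o' → l++,r--
[2,4] 'r'!='n' → stop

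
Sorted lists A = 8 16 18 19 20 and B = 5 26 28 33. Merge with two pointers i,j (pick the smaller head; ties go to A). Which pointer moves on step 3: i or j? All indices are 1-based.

i

[i=1,j=1] A[i]=8>B[j]=5 take 5 → j++
[i=1,j=2] A[i]=8<=B[j]=26 take 8 → i++
[i=2,j=2] A[i]=16<=B[j]=26 take 16 → i++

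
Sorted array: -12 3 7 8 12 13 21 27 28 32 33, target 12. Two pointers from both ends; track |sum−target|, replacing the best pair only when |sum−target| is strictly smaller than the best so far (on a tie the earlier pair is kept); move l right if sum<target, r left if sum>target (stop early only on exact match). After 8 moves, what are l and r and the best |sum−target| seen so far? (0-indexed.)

l=1, r=3, best |Δ|=3

[0,10] -12+33=21 d=9 * → r--
[0,9] -12+32=20 d=8 * → r--
[0,8] -12+28=16 d=4 * → r--
[0,7] -12+27=15 d=3 * → r--
[0,6] -12+21=9 d=3 → l++
[1,6] 3+21=24 d=12 → r--
[1,5] 3+13=16 d=4 → r--
[1,4] 3+12=15 d=3 → r--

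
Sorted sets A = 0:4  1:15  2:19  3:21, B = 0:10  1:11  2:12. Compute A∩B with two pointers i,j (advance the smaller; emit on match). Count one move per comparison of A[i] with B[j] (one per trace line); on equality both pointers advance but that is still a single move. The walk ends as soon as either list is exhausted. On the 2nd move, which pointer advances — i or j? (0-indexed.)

j

[i=0,j=0] 4<10 → i++
[i=1,j=0] 15>10 → j++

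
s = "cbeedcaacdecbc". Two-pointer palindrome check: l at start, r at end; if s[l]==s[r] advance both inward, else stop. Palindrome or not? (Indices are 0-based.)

not a palindrome (mismatch at 2,11)

[0,13] 'c'=='c' → l++,r--
[1,12] 'b'=='b' → l++,r--
[2,11] 'e'!='c' → stop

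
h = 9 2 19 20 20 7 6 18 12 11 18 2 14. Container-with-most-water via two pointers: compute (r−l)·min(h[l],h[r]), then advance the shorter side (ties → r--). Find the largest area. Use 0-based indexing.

l=0 r=12: min(9,14)*12=108 best=108 *, l++
l=1 r=12: min(2,14)*11=22 best=108, l++
l=2 r=12: min(19,14)*10=140 best=140 *, r--
l=2 r=11: min(19,2)*9=18 best=140, r--
l=2 r=10: min(19,18)*8=144 best=144 *, r--
l=2 r=9: min(19,11)*7=77 best=144, r--
l=2 r=8: min(19,12)*6=72 best=144, r--
l=2 r=7: min(19,18)*5=90 best=144, r--
l=2 r=6: min(19,6)*4=24 best=144, r--
l=2 r=5: min(19,7)*3=21 best=144, r--
l=2 r=4: min(19,20)*2=38 best=144, l++
l=3 r=4: min(20,20)*1=20 best=144, r--

max area = 144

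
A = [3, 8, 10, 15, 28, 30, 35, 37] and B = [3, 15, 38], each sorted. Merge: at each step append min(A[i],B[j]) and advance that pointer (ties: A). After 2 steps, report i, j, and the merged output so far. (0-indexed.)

i=1, j=1, merged so far=[3, 3]

i=0 j=0: A[i]=3<=B[j]=3 take 3, i++
i=1 j=0: A[i]=8>B[j]=3 take 3, j++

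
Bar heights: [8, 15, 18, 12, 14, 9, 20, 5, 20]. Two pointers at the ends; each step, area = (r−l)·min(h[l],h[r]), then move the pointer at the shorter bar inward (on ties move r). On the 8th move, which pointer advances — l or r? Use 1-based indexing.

[1,9] min(8,20)*8=64 best=64 * → l++
[2,9] min(15,20)*7=105 best=105 * → l++
[3,9] min(18,20)*6=108 best=108 * → l++
[4,9] min(12,20)*5=60 best=108 → l++
[5,9] min(14,20)*4=56 best=108 → l++
[6,9] min(9,20)*3=27 best=108 → l++
[7,9] min(20,20)*2=40 best=108 → r--
[7,8] min(20,5)*1=5 best=108 → r--

r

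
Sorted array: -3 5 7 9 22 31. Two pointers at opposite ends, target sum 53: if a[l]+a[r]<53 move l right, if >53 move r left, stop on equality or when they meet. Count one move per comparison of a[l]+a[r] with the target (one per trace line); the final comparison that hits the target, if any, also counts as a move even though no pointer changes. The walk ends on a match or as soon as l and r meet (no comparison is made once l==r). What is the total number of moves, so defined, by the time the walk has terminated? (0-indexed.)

5 moves

[0,5] -3+31=28 <53 → l++
[1,5] 5+31=36 <53 → l++
[2,5] 7+31=38 <53 → l++
[3,5] 9+31=40 <53 → l++
[4,5] 22+31=53 → found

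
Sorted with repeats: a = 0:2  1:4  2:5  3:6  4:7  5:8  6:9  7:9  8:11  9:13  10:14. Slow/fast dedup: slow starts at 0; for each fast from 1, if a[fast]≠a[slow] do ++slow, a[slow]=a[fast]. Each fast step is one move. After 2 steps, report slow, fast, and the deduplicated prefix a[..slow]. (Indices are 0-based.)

slow=0 fast=1: a[fast]=4≠a[slow]=2 write a[1]=4, slow++,fast++
slow=1 fast=2: a[fast]=5≠a[slow]=4 write a[2]=5, slow++,fast++

slow=2, fast=3, prefix=[2, 4, 5]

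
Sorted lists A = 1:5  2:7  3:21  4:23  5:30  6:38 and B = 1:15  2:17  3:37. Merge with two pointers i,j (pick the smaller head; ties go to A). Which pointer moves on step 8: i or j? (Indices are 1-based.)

i=1 j=1: A[i]=5<=B[j]=15 take 5, i++
i=2 j=1: A[i]=7<=B[j]=15 take 7, i++
i=3 j=1: A[i]=21>B[j]=15 take 15, j++
i=3 j=2: A[i]=21>B[j]=17 take 17, j++
i=3 j=3: A[i]=21<=B[j]=37 take 21, i++
i=4 j=3: A[i]=23<=B[j]=37 take 23, i++
i=5 j=3: A[i]=30<=B[j]=37 take 30, i++
i=6 j=3: A[i]=38>B[j]=37 take 37, j++

j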